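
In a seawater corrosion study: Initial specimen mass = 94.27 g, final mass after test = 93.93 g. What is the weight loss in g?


Weight loss = initial − final
WL = 94.27 − 93.93 = 0.34 g

0.34 g


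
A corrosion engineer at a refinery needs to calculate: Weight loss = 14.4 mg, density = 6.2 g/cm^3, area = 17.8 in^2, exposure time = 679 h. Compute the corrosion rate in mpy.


Apply the mpy weight-loss relation: CR = 534 * W / (D * A * T)
Numerator: 534 * 14.4 = 7689.6
Denominator: 6.2 * 17.8 * 679 = 74934.44
CR = 7689.6 / 74934.44 = 0.10262 mpy

0.10262 mpy


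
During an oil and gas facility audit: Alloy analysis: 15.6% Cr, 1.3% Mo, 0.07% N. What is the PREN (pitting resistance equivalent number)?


Apply the PREN formula: PREN = Cr + 3.3*Mo + 16*N
PREN = 15.6 + 3.3*1.3 + 16*0.07
PREN = 15.6 + 4.29 + 1.12 = 21.01

21.01


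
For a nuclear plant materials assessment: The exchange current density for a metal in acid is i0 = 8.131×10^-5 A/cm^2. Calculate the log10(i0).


i0 = 8.131×10^-5 A/cm^2
log10(i0) = -4.09

-4.09


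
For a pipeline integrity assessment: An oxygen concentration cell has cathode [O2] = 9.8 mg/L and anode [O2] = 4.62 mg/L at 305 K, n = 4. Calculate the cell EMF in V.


Apply the Nernst concentration-cell relation: E = (RT/nF)*ln(C_cathode/C_anode)
RT/nF = 8.314*305/(4*96485) = 0.00657037 V
ln(9.8/4.62) = 0.75199
E = 0.00657037 * 0.75199 = 0.00494 V

0.00494 V


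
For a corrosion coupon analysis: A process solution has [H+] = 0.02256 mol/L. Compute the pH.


pH = −log10[H+]
pH = −log10(0.02256) = 1.65

1.65


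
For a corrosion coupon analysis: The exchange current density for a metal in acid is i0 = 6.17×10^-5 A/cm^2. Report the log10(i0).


i0 = 6.17×10^-5 A/cm^2
log10(i0) = -4.21

-4.21


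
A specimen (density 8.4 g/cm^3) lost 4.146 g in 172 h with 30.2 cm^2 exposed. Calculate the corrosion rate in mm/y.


Apply the mm/y weight-loss relation: CR = 87600 * W / (D * A * T)
Numerator: 87600 * 4.146 = 363189.6
Denominator: 8.4 * 30.2 * 172 = 43632.96
CR = 363189.6 / 43632.96 = 8.32374 mm/y

8.32374 mm/y


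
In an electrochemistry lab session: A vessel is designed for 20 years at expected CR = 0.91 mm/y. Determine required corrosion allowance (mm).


Corrosion allowance = CR × design life
CA = 0.91 * 20 = 18.2 mm

18.2 mm


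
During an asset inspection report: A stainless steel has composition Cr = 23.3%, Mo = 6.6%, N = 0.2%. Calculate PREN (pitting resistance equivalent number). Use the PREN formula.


Apply the PREN formula: PREN = Cr + 3.3*Mo + 16*N
PREN = 23.3 + 3.3*6.6 + 16*0.2
PREN = 23.3 + 21.78 + 3.2 = 48.28

48.28


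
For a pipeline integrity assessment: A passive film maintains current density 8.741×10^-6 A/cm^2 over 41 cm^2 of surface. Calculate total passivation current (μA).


I = i_pass * A, then convert A → μA (×10^6)
I = 8.741×10^-6 * 41 * 10^6 = 358.38 μA

358.38 μA


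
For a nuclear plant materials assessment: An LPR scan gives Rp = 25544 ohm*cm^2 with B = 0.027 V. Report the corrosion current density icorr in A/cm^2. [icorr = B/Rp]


Apply the Stern-Geary relation: icorr = B / Rp
icorr = 0.027 / 25544 = 1.057×10^-6 A/cm^2

1.057×10^-6 A/cm^2


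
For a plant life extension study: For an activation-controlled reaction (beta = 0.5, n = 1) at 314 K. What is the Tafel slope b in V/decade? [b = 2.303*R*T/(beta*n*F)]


Apply the Tafel slope relation: b = 2.303*R*T/(beta*n*F)
Numerator: 2.303 * 8.314 * 314 = 6012.2
Denominator: 0.5 * 1 * 96485 = 48242.5
b = 6012.2 / 48242.5 = 0.125 V/decade

0.125 V/decade


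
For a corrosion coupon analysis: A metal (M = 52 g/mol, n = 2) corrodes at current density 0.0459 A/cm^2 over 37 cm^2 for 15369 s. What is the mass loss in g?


Apply Faraday's law: m = i*A*t*M / (n*F)
Total charge passed Q = i*A*t = 0.0459*37*15369 = 26101.1727 C
m = Q*M/(n*F) = 26101.1727*52/(2*96485) = 7.0335 g

7.0335 g


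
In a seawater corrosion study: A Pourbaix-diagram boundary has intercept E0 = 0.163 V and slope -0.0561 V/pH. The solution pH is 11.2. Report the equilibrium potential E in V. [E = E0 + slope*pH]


Apply the Pourbaix line equation: E = E0 + slope*pH
E = 0.163 + (-0.0561)*11.2 = 0.163 + (-0.62832) = -0.46532 V
Rounded to 3 decimal places: E = -0.465 V

-0.465 V


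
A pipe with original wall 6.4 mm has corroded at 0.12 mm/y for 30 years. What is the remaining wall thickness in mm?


Remaining wall = original − CR × time
t = 6.4 − 0.12*30 = 6.4 − 3.6 = 2.8 mm

2.8 mm


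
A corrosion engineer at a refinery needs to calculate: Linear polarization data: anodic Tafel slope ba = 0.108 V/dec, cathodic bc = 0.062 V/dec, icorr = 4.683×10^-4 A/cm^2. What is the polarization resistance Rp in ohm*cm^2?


Apply the Stern-Geary equation: Rp = ba*bc / (2.303*icorr*(ba+bc))
ba*bc = 0.108*0.062 = 0.006696
ba+bc = 0.17; 2.303*icorr*(ba+bc) = 2.303*4.683×10^-4*0.17 = 1.8334413×10^-4
Rp = 0.006696 / 1.8334413×10^-4 = 36.5 ohm*cm^2

36.5 ohm*cm^2


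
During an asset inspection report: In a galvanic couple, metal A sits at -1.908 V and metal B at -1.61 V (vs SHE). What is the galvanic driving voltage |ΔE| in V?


Driving voltage is the absolute potential difference.
|ΔE| = |-1.908 − (-1.61)| = 0.298 V

0.298 V


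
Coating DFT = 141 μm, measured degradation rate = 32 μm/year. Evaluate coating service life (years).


Service life = thickness / degradation rate
Life = 141 / 32 = 4.4 years

4.4 years


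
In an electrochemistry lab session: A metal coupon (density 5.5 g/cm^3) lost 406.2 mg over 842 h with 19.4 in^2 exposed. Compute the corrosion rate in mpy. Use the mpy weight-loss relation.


Apply the mpy weight-loss relation: CR = 534 * W / (D * A * T)
Numerator: 534 * 406.2 = 216910.8
Denominator: 5.5 * 19.4 * 842 = 89841.4
CR = 216910.8 / 89841.4 = 2.41437 mpy

2.41437 mpy


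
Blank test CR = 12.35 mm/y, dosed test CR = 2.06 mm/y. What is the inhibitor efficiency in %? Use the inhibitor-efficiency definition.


Apply the inhibitor-efficiency definition: IE = (CR_blank − CR_inh)/CR_blank × 100
IE = (12.35 − 2.06) / 12.35 × 100
IE = 10.29 / 12.35 × 100 = 83.3 %

83.3 %


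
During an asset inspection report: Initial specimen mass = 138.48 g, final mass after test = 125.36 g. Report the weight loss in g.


Weight loss = initial − final
WL = 138.48 − 125.36 = 13.12 g

13.12 g


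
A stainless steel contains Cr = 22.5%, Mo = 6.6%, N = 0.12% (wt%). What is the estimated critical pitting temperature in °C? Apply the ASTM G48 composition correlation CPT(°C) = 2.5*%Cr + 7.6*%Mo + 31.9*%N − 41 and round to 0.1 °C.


Apply the ASTM G48 empirical CPT estimate: CPT(°C) = 2.5*%Cr + 7.6*%Mo + 31.9*%N − 41
2.5*22.5 = 56.25; 7.6*6.6 = 50.16; 31.9*0.12 = 3.828
CPT = 56.25 + 50.16 + 3.828 − 41 = 69.238 °C
Rounded to 0.1 °C: CPT ≈ 69.2 °C

69.2 °C


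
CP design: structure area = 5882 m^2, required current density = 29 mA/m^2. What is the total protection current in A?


I = area * current density, then convert mA → A (÷1000)
I = 5882 * 29 / 1000 = 170.58 A

170.58 A


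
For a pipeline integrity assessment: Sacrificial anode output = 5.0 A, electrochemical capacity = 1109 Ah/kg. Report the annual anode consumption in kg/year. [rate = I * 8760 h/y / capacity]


Annual consumption = current * hours per year / capacity
Rate = 5.0 * 8760 / 1109 = 39.5 kg/year

39.5 kg/year


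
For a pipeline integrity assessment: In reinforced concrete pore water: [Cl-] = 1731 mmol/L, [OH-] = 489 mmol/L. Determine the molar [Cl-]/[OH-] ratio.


Threshold parameter = [Cl-] / [OH-] (molar basis; both in mmol/L, so units cancel)
Ratio = 1731 / 489 = 3.54

3.54


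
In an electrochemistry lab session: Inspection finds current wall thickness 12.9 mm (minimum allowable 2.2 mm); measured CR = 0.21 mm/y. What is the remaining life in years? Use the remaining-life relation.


Apply the remaining-life relation: RL = (t_current − t_min) / CR
RL = (12.9 − 2.2) / 0.21 = 10.7 / 0.21 = 51.0 years

51.0 years


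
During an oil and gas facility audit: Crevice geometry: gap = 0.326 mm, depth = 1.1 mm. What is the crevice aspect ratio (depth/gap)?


Aspect ratio = depth / gap
Ratio = 1.1 / 0.326 = 3.4

3.4


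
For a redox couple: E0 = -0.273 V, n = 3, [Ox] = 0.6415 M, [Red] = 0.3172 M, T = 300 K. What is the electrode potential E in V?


Apply the Nernst equation: E = E0 + (RT/nF)*ln([Ox]/[Red])
Step 1: RT/nF = 8.314*300/(3*96485) = 0.00861688 V
Step 2: [Ox]/[Red] = 0.6415/0.3172 = 2.022383
Step 3: ln(2.022383) = 0.704277
Step 4: correction = 0.00861688 * 0.704277 = 0.006 V
E = -0.273 + 0.006 = -0.267 V

-0.267 V


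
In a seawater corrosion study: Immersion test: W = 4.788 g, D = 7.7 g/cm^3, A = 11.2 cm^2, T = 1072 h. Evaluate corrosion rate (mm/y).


Apply the mm/y weight-loss relation: CR = 87600 * W / (D * A * T)
Numerator: 87600 * 4.788 = 419428.8
Denominator: 7.7 * 11.2 * 1072 = 92449.28
CR = 419428.8 / 92449.28 = 4.5369 mm/y

4.5369 mm/y


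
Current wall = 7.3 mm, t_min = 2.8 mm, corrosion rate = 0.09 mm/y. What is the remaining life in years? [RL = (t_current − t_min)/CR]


Apply the remaining-life relation: RL = (t_current − t_min) / CR
RL = (7.3 − 2.8) / 0.09 = 4.5 / 0.09 = 50.0 years

50.0 years


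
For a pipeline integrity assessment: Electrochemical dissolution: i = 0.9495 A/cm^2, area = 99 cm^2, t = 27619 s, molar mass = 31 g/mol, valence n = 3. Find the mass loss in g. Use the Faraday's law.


Apply Faraday's law: m = i*A*t*M / (n*F)
Total charge passed Q = i*A*t = 0.9495*99*27619 = 2596199.8095 C
m = Q*M/(n*F) = 2596199.8095*31/(3*96485) = 278.0473 g

278.0473 g


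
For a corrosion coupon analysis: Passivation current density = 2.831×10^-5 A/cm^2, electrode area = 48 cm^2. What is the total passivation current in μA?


I = i_pass * A, then convert A → μA (×10^6)
I = 2.831×10^-5 * 48 * 10^6 = 1358.88 μA

1358.88 μA


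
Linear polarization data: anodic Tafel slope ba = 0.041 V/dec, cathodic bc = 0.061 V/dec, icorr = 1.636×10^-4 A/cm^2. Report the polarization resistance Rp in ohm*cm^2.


Apply the Stern-Geary equation: Rp = ba*bc / (2.303*icorr*(ba+bc))
ba*bc = 0.041*0.061 = 0.002501
ba+bc = 0.102; 2.303*icorr*(ba+bc) = 2.303*1.636×10^-4*0.102 = 3.8430622×10^-5
Rp = 0.002501 / 3.8430622×10^-5 = 65.1 ohm*cm^2

65.1 ohm*cm^2


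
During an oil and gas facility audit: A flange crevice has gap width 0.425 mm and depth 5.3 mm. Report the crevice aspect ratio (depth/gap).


Aspect ratio = depth / gap
Ratio = 5.3 / 0.425 = 12.5

12.5


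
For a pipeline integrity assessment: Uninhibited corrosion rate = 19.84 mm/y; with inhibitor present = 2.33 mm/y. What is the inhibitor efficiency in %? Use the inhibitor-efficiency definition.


Apply the inhibitor-efficiency definition: IE = (CR_blank − CR_inh)/CR_blank × 100
IE = (19.84 − 2.33) / 19.84 × 100
IE = 17.51 / 19.84 × 100 = 88.3 %

88.3 %


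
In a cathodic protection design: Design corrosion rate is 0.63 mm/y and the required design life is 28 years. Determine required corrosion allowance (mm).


Corrosion allowance = CR × design life
CA = 0.63 * 28 = 17.64 mm

17.64 mm


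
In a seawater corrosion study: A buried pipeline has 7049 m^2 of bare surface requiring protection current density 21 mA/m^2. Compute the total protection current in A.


I = area * current density, then convert mA → A (÷1000)
I = 7049 * 21 / 1000 = 148.03 A

148.03 A


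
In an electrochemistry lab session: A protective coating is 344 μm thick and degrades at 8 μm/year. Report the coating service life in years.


Service life = thickness / degradation rate
Life = 344 / 8 = 43.0 years

43.0 years


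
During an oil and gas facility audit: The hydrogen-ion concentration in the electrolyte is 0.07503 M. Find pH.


pH = −log10[H+]
pH = −log10(0.07503) = 1.12

1.12


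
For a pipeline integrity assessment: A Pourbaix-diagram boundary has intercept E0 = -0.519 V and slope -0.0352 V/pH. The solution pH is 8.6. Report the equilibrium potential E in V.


Apply the Pourbaix line equation: E = E0 + slope*pH
E = -0.519 + (-0.0352)*8.6 = -0.519 + (-0.30272) = -0.82172 V
Rounded to 3 decimal places: E = -0.822 V

-0.822 V


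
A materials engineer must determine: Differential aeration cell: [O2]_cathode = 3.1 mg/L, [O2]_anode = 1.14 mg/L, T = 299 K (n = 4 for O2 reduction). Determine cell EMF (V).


Apply the Nernst concentration-cell relation: E = (RT/nF)*ln(C_cathode/C_anode)
RT/nF = 8.314*299/(4*96485) = 0.00644112 V
ln(3.1/1.14) = 1.00037
E = 0.00644112 * 1.00037 = 0.00644 V

0.00644 V


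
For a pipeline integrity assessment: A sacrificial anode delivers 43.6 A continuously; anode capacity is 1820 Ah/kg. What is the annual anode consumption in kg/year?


Annual consumption = current * hours per year / capacity
Rate = 43.6 * 8760 / 1820 = 209.9 kg/year

209.9 kg/year


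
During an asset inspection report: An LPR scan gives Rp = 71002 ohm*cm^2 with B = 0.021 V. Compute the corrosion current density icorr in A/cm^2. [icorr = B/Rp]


Apply the Stern-Geary relation: icorr = B / Rp
icorr = 0.021 / 71002 = 2.958×10^-7 A/cm^2

2.958×10^-7 A/cm^2


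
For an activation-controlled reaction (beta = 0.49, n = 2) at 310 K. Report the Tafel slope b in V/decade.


Apply the Tafel slope relation: b = 2.303*R*T/(beta*n*F)
Numerator: 2.303 * 8.314 * 310 = 5935.61
Denominator: 0.49 * 2 * 96485 = 94555.3
b = 5935.61 / 94555.3 = 0.0628 V/decade

0.0628 V/decade


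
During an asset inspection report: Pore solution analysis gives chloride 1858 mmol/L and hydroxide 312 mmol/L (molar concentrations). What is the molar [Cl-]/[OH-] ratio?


Threshold parameter = [Cl-] / [OH-] (molar basis; both in mmol/L, so units cancel)
Ratio = 1858 / 312 = 5.96

5.96


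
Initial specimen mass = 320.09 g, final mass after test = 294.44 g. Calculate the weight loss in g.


Weight loss = initial − final
WL = 320.09 − 294.44 = 25.65 g

25.65 g


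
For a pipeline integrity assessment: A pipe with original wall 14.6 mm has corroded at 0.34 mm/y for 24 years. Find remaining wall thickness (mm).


Remaining wall = original − CR × time
t = 14.6 − 0.34*24 = 14.6 − 8.16 = 6.44 mm

6.44 mm


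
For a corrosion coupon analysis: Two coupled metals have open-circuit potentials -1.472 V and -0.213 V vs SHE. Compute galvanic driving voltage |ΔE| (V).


Driving voltage is the absolute potential difference.
|ΔE| = |-1.472 − (-0.213)| = 1.259 V

1.259 V


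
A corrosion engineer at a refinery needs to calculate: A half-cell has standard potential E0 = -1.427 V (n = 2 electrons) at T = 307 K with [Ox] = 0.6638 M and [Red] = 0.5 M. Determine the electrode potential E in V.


Apply the Nernst equation: E = E0 + (RT/nF)*ln([Ox]/[Red])
Step 1: RT/nF = 8.314*307/(2*96485) = 0.01322692 V
Step 2: [Ox]/[Red] = 0.6638/0.5 = 1.3276
Step 3: ln(1.3276) = 0.283373
Step 4: correction = 0.01322692 * 0.283373 = 0.0037 V
E = -1.427 + 0.0037 = -1.4233 V

-1.4233 V


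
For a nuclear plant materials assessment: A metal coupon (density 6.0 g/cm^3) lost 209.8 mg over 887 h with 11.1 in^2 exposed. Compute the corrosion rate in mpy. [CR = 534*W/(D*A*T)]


Apply the mpy weight-loss relation: CR = 534 * W / (D * A * T)
Numerator: 534 * 209.8 = 112033.2
Denominator: 6.0 * 11.1 * 887 = 59074.2
CR = 112033.2 / 59074.2 = 1.89648 mpy

1.89648 mpy


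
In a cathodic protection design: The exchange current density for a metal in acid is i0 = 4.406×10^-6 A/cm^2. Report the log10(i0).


i0 = 4.406×10^-6 A/cm^2
log10(i0) = -5.356

-5.356


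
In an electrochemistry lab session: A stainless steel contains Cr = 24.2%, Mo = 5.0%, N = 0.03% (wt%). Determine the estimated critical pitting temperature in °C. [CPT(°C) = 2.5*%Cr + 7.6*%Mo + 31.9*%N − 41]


Apply the ASTM G48 empirical CPT estimate: CPT(°C) = 2.5*%Cr + 7.6*%Mo + 31.9*%N − 41
2.5*24.2 = 60.5; 7.6*5.0 = 38; 31.9*0.03 = 0.957
CPT = 60.5 + 38 + 0.957 − 41 = 58.457 °C
Rounded to 0.1 °C: CPT ≈ 58.5 °C

58.5 °C


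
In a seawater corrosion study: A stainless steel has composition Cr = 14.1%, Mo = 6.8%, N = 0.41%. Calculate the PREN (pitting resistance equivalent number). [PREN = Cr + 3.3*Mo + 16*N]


Apply the PREN formula: PREN = Cr + 3.3*Mo + 16*N
PREN = 14.1 + 3.3*6.8 + 16*0.41
PREN = 14.1 + 22.44 + 6.56 = 43.1

43.1


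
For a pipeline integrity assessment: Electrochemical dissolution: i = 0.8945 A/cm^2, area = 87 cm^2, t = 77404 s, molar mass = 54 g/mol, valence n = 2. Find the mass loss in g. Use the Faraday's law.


Apply Faraday's law: m = i*A*t*M / (n*F)
Total charge passed Q = i*A*t = 0.8945*87*77404 = 6023695.386 C
m = Q*M/(n*F) = 6023695.386*54/(2*96485) = 1685.6483 g

1685.6483 g


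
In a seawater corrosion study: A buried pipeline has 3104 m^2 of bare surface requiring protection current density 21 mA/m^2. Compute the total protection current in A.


I = area * current density, then convert mA → A (÷1000)
I = 3104 * 21 / 1000 = 65.18 A

65.18 A


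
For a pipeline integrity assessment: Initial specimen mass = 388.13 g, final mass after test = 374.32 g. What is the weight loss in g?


Weight loss = initial − final
WL = 388.13 − 374.32 = 13.81 g

13.81 g


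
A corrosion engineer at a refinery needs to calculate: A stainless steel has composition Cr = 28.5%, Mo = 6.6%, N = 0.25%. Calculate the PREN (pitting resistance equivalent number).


Apply the PREN formula: PREN = Cr + 3.3*Mo + 16*N
PREN = 28.5 + 3.3*6.6 + 16*0.25
PREN = 28.5 + 21.78 + 4.0 = 54.28

54.28


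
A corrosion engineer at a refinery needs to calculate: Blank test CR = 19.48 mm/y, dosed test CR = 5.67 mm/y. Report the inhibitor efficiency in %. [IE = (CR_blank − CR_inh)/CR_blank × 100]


Apply the inhibitor-efficiency definition: IE = (CR_blank − CR_inh)/CR_blank × 100
IE = (19.48 − 5.67) / 19.48 × 100
IE = 13.81 / 19.48 × 100 = 70.9 %

70.9 %


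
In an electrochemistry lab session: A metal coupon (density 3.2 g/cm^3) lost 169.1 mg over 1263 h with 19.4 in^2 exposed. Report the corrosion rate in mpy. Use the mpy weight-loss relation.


Apply the mpy weight-loss relation: CR = 534 * W / (D * A * T)
Numerator: 534 * 169.1 = 90299.4
Denominator: 3.2 * 19.4 * 1263 = 78407.04
CR = 90299.4 / 78407.04 = 1.1517 mpy

1.1517 mpy


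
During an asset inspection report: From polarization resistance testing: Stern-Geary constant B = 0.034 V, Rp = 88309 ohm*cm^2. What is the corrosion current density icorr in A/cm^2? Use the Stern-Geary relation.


Apply the Stern-Geary relation: icorr = B / Rp
icorr = 0.034 / 88309 = 3.85×10^-7 A/cm^2

3.85×10^-7 A/cm^2


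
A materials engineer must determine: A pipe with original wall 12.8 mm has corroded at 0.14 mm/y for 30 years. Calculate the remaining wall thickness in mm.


Remaining wall = original − CR × time
t = 12.8 − 0.14*30 = 12.8 − 4.2 = 8.6 mm

8.6 mm


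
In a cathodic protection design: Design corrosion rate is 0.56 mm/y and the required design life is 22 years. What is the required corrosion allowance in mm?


Corrosion allowance = CR × design life
CA = 0.56 * 22 = 12.32 mm

12.32 mm


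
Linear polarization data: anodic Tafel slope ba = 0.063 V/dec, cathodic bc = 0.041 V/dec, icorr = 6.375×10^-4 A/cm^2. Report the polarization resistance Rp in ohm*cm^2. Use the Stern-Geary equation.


Apply the Stern-Geary equation: Rp = ba*bc / (2.303*icorr*(ba+bc))
ba*bc = 0.063*0.041 = 0.002583
ba+bc = 0.104; 2.303*icorr*(ba+bc) = 2.303*6.375×10^-4*0.104 = 1.526889×10^-4
Rp = 0.002583 / 1.526889×10^-4 = 16.9 ohm*cm^2

16.9 ohm*cm^2


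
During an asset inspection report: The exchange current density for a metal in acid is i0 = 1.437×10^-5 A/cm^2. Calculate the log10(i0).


i0 = 1.437×10^-5 A/cm^2
log10(i0) = -4.843

-4.843


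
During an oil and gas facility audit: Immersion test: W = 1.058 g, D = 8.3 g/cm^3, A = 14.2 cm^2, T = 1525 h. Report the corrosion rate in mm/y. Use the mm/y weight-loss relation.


Apply the mm/y weight-loss relation: CR = 87600 * W / (D * A * T)
Numerator: 87600 * 1.058 = 92680.8
Denominator: 8.3 * 14.2 * 1525 = 179736.5
CR = 92680.8 / 179736.5 = 0.515648 mm/y

0.515648 mm/y


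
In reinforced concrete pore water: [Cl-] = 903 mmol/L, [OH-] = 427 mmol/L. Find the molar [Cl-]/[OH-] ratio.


Threshold parameter = [Cl-] / [OH-] (molar basis; both in mmol/L, so units cancel)
Ratio = 903 / 427 = 2.11

2.11


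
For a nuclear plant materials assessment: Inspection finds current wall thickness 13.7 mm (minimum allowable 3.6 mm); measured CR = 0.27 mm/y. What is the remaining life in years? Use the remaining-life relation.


Apply the remaining-life relation: RL = (t_current − t_min) / CR
RL = (13.7 − 3.6) / 0.27 = 10.1 / 0.27 = 37.4 years

37.4 years


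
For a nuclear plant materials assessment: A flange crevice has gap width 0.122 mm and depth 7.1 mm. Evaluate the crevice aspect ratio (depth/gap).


Aspect ratio = depth / gap
Ratio = 7.1 / 0.122 = 58.2

58.2


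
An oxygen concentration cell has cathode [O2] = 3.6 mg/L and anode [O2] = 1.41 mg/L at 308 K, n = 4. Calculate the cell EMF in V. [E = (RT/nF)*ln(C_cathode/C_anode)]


Apply the Nernst concentration-cell relation: E = (RT/nF)*ln(C_cathode/C_anode)
RT/nF = 8.314*308/(4*96485) = 0.006635 V
ln(3.6/1.41) = 0.93734
E = 0.006635 * 0.93734 = 0.00622 V

0.00622 V


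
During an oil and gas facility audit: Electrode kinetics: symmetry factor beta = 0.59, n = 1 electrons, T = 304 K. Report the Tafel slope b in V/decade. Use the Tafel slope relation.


Apply the Tafel slope relation: b = 2.303*R*T/(beta*n*F)
Numerator: 2.303 * 8.314 * 304 = 5820.73
Denominator: 0.59 * 1 * 96485 = 56926.15
b = 5820.73 / 56926.15 = 0.102 V/decade

0.102 V/decade


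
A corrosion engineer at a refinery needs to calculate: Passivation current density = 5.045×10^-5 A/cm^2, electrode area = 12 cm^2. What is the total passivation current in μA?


I = i_pass * A, then convert A → μA (×10^6)
I = 5.045×10^-5 * 12 * 10^6 = 605.4 μA

605.4 μA


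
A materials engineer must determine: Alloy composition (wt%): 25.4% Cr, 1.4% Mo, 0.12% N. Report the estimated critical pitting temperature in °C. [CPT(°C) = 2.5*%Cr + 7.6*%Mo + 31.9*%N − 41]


Apply the ASTM G48 empirical CPT estimate: CPT(°C) = 2.5*%Cr + 7.6*%Mo + 31.9*%N − 41
2.5*25.4 = 63.5; 7.6*1.4 = 10.64; 31.9*0.12 = 3.828
CPT = 63.5 + 10.64 + 3.828 − 41 = 36.968 °C
Rounded to 0.1 °C: CPT ≈ 37.0 °C

37.0 °C


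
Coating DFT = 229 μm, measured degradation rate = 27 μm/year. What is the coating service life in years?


Service life = thickness / degradation rate
Life = 229 / 27 = 8.5 years

8.5 years


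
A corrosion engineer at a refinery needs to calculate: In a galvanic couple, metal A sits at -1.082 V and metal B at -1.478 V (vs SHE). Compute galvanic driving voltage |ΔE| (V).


Driving voltage is the absolute potential difference.
|ΔE| = |-1.082 − (-1.478)| = 0.396 V

0.396 V


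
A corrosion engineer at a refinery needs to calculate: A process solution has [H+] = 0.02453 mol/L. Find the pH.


pH = −log10[H+]
pH = −log10(0.02453) = 1.61

1.61


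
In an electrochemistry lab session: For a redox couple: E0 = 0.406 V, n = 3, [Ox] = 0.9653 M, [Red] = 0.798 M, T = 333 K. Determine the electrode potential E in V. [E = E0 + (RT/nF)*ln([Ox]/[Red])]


Apply the Nernst equation: E = E0 + (RT/nF)*ln([Ox]/[Red])
Step 1: RT/nF = 8.314*333/(3*96485) = 0.00956474 V
Step 2: [Ox]/[Red] = 0.9653/0.798 = 1.209649
Step 3: ln(1.209649) = 0.19033
Step 4: correction = 0.00956474 * 0.19033 = 0.002 V
E = 0.406 + 0.002 = 0.408 V

0.408 V


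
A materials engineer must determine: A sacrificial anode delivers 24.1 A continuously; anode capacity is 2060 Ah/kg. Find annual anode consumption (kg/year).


Annual consumption = current * hours per year / capacity
Rate = 24.1 * 8760 / 2060 = 102.5 kg/year

102.5 kg/year


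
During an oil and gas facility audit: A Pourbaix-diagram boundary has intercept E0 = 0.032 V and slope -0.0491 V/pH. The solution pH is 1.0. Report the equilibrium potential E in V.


Apply the Pourbaix line equation: E = E0 + slope*pH
E = 0.032 + (-0.0491)*1.0 = 0.032 + (-0.0491) = -0.0171 V
Rounded to 4 decimal places: E = -0.0171 V

-0.0171 V


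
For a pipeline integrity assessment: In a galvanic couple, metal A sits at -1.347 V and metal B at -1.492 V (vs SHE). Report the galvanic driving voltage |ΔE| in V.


Driving voltage is the absolute potential difference.
|ΔE| = |-1.347 − (-1.492)| = 0.145 V

0.145 V


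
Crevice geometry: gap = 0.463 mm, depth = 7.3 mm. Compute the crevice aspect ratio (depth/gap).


Aspect ratio = depth / gap
Ratio = 7.3 / 0.463 = 15.8

15.8


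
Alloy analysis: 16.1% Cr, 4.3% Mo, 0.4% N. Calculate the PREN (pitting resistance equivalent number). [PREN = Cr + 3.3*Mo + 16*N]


Apply the PREN formula: PREN = Cr + 3.3*Mo + 16*N
PREN = 16.1 + 3.3*4.3 + 16*0.4
PREN = 16.1 + 14.19 + 6.4 = 36.69

36.69


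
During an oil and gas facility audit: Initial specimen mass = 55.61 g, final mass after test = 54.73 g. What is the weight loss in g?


Weight loss = initial − final
WL = 55.61 − 54.73 = 0.88 g

0.88 g


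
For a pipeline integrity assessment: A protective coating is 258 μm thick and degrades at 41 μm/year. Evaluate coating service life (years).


Service life = thickness / degradation rate
Life = 258 / 41 = 6.3 years

6.3 years


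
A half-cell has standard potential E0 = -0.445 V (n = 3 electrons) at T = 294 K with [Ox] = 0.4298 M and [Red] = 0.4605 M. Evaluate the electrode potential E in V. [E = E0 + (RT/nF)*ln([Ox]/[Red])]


Apply the Nernst equation: E = E0 + (RT/nF)*ln([Ox]/[Red])
Step 1: RT/nF = 8.314*294/(3*96485) = 0.00844455 V
Step 2: [Ox]/[Red] = 0.4298/0.4605 = 0.933333
Step 3: ln(0.933333) = -0.068993
Step 4: correction = 0.00844455 * -0.068993 = -0.001 V
E = -0.445 + -0.001 = -0.446 V

-0.446 V


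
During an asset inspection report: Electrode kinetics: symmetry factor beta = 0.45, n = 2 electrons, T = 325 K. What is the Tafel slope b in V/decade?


Apply the Tafel slope relation: b = 2.303*R*T/(beta*n*F)
Numerator: 2.303 * 8.314 * 325 = 6222.82
Denominator: 0.45 * 2 * 96485 = 86836.5
b = 6222.82 / 86836.5 = 0.072 V/decade

0.072 V/decade


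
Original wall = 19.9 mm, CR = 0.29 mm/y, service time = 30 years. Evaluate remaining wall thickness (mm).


Remaining wall = original − CR × time
t = 19.9 − 0.29*30 = 19.9 − 8.7 = 11.2 mm

11.2 mm


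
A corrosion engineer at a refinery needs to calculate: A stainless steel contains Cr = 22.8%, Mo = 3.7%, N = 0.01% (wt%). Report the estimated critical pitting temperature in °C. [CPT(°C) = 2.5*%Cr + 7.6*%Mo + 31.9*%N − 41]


Apply the ASTM G48 empirical CPT estimate: CPT(°C) = 2.5*%Cr + 7.6*%Mo + 31.9*%N − 41
2.5*22.8 = 57; 7.6*3.7 = 28.12; 31.9*0.01 = 0.319
CPT = 57 + 28.12 + 0.319 − 41 = 44.439 °C
Rounded to 0.1 °C: CPT ≈ 44.4 °C

44.4 °C


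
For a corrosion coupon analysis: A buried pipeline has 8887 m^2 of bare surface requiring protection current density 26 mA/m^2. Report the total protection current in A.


I = area * current density, then convert mA → A (÷1000)
I = 8887 * 26 / 1000 = 231.06 A

231.06 A


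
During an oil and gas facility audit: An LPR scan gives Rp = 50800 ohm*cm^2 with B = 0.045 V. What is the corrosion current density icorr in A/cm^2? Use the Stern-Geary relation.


Apply the Stern-Geary relation: icorr = B / Rp
icorr = 0.045 / 50800 = 8.858×10^-7 A/cm^2

8.858×10^-7 A/cm^2


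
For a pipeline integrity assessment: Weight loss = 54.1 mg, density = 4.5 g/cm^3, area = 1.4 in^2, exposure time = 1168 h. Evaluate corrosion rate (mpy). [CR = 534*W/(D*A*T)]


Apply the mpy weight-loss relation: CR = 534 * W / (D * A * T)
Numerator: 534 * 54.1 = 28889.4
Denominator: 4.5 * 1.4 * 1168 = 7358.4
CR = 28889.4 / 7358.4 = 3.92604 mpy

3.92604 mpy


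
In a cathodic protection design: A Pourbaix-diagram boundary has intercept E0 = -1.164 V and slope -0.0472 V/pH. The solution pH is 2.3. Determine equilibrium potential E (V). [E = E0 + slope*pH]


Apply the Pourbaix line equation: E = E0 + slope*pH
E = -1.164 + (-0.0472)*2.3 = -1.164 + (-0.10856) = -1.27256 V
Rounded to 4 decimal places: E = -1.2726 V

-1.2726 V


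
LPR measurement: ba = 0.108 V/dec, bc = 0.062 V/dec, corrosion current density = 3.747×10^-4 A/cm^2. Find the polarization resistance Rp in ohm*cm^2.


Apply the Stern-Geary equation: Rp = ba*bc / (2.303*icorr*(ba+bc))
ba*bc = 0.108*0.062 = 0.006696
ba+bc = 0.17; 2.303*icorr*(ba+bc) = 2.303*3.747×10^-4*0.17 = 1.466988×10^-4
Rp = 0.006696 / 1.466988×10^-4 = 45.6 ohm*cm^2

45.6 ohm*cm^2


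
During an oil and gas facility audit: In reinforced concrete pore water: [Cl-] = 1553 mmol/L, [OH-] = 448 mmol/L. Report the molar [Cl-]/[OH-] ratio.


Threshold parameter = [Cl-] / [OH-] (molar basis; both in mmol/L, so units cancel)
Ratio = 1553 / 448 = 3.47

3.47


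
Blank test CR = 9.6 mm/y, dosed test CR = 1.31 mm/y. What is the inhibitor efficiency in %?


Apply the inhibitor-efficiency definition: IE = (CR_blank − CR_inh)/CR_blank × 100
IE = (9.6 − 1.31) / 9.6 × 100
IE = 8.29 / 9.6 × 100 = 86.4 %

86.4 %


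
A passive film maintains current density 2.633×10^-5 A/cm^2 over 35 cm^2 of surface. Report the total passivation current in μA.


I = i_pass * A, then convert A → μA (×10^6)
I = 2.633×10^-5 * 35 * 10^6 = 921.55 μA

921.55 μA


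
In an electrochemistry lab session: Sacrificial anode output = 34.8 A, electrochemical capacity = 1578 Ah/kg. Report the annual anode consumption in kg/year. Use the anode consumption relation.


Annual consumption = current * hours per year / capacity
Rate = 34.8 * 8760 / 1578 = 193.2 kg/year

193.2 kg/year


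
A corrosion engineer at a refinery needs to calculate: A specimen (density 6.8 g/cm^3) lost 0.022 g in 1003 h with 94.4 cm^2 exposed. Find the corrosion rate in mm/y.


Apply the mm/y weight-loss relation: CR = 87600 * W / (D * A * T)
Numerator: 87600 * 0.022 = 1927.2
Denominator: 6.8 * 94.4 * 1003 = 643845.76
CR = 1927.2 / 643845.76 = 0.00299 mm/y

0.00299 mm/y


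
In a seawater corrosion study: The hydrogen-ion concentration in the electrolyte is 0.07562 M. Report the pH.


pH = −log10[H+]
pH = −log10(0.07562) = 1.12

1.12


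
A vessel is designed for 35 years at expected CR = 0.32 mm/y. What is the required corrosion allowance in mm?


Corrosion allowance = CR × design life
CA = 0.32 * 35 = 11.2 mm

11.2 mm


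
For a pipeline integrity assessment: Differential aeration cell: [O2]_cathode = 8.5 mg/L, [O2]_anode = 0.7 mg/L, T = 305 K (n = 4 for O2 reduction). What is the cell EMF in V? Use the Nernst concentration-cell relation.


Apply the Nernst concentration-cell relation: E = (RT/nF)*ln(C_cathode/C_anode)
RT/nF = 8.314*305/(4*96485) = 0.00657037 V
ln(8.5/0.7) = 2.49674
E = 0.00657037 * 2.49674 = 0.0164 V

0.0164 V


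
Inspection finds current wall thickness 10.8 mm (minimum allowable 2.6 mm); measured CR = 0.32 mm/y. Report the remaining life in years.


Apply the remaining-life relation: RL = (t_current − t_min) / CR
RL = (10.8 − 2.6) / 0.32 = 8.2 / 0.32 = 25.6 years

25.6 years


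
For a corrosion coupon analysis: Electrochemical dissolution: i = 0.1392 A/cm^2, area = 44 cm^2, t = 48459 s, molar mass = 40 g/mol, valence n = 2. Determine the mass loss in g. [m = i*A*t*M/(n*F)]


Apply Faraday's law: m = i*A*t*M / (n*F)
Total charge passed Q = i*A*t = 0.1392*44*48459 = 296801.6832 C
m = Q*M/(n*F) = 296801.6832*40/(2*96485) = 61.5229 g

61.5229 g


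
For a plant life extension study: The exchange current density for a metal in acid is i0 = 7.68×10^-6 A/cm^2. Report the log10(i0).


i0 = 7.68×10^-6 A/cm^2
log10(i0) = -5.115

-5.115


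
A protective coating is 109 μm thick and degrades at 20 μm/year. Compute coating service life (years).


Service life = thickness / degradation rate
Life = 109 / 20 = 5.5 years

5.5 years


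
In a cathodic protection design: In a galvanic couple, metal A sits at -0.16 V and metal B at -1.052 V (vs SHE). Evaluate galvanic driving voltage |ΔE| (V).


Driving voltage is the absolute potential difference.
|ΔE| = |-0.16 − (-1.052)| = 0.892 V

0.892 V


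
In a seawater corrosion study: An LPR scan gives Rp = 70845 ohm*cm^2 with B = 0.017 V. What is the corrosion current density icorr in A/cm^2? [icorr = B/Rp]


Apply the Stern-Geary relation: icorr = B / Rp
icorr = 0.017 / 70845 = 2.4×10^-7 A/cm^2

2.4×10^-7 A/cm^2


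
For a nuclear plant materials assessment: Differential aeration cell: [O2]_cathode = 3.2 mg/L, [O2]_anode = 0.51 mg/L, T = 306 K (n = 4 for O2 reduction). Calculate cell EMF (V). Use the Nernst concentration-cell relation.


Apply the Nernst concentration-cell relation: E = (RT/nF)*ln(C_cathode/C_anode)
RT/nF = 8.314*306/(4*96485) = 0.00659192 V
ln(3.2/0.51) = 1.8365
E = 0.00659192 * 1.8365 = 0.01211 V

0.01211 V


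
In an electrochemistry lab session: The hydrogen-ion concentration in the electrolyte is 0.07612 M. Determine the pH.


pH = −log10[H+]
pH = −log10(0.07612) = 1.12

1.12


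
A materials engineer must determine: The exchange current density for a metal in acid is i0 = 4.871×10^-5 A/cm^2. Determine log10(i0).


i0 = 4.871×10^-5 A/cm^2
log10(i0) = -4.312

-4.312


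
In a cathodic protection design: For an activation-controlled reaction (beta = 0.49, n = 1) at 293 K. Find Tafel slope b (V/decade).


Apply the Tafel slope relation: b = 2.303*R*T/(beta*n*F)
Numerator: 2.303 * 8.314 * 293 = 5610.11
Denominator: 0.49 * 1 * 96485 = 47277.65
b = 5610.11 / 47277.65 = 0.119 V/decade

0.119 V/decade


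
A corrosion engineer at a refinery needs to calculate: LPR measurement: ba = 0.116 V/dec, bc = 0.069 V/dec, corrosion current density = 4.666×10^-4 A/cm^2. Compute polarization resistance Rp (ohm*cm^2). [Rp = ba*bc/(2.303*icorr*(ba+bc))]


Apply the Stern-Geary equation: Rp = ba*bc / (2.303*icorr*(ba+bc))
ba*bc = 0.116*0.069 = 0.008004
ba+bc = 0.185; 2.303*icorr*(ba+bc) = 2.303*4.666×10^-4*0.185 = 1.9879726×10^-4
Rp = 0.008004 / 1.9879726×10^-4 = 40.26 ohm*cm^2

40.26 ohm*cm^2


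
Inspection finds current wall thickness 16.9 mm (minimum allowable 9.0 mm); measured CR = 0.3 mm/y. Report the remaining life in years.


Apply the remaining-life relation: RL = (t_current − t_min) / CR
RL = (16.9 − 9.0) / 0.3 = 7.9 / 0.3 = 26.3 years

26.3 years


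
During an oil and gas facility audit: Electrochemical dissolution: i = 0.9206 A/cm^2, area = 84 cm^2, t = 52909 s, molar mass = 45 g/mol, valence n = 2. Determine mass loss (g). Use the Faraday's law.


Apply Faraday's law: m = i*A*t*M / (n*F)
Total charge passed Q = i*A*t = 0.9206*84*52909 = 4091474.1336 C
m = Q*M/(n*F) = 4091474.1336*45/(2*96485) = 954.119 g

954.119 g


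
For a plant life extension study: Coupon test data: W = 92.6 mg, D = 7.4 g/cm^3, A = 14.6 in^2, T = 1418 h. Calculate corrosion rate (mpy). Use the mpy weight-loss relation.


Apply the mpy weight-loss relation: CR = 534 * W / (D * A * T)
Numerator: 534 * 92.6 = 49448.4
Denominator: 7.4 * 14.6 * 1418 = 153200.72
CR = 49448.4 / 153200.72 = 0.32277 mpy

0.32277 mpy


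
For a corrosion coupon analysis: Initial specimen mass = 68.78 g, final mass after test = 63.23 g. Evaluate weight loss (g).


Weight loss = initial − final
WL = 68.78 − 63.23 = 5.55 g

5.55 g


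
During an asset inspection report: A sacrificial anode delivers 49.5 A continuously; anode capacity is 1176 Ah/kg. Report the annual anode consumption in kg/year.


Annual consumption = current * hours per year / capacity
Rate = 49.5 * 8760 / 1176 = 368.7 kg/year

368.7 kg/year


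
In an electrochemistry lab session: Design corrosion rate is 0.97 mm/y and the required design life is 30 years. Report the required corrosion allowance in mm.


Corrosion allowance = CR × design life
CA = 0.97 * 30 = 29.1 mm

29.1 mm


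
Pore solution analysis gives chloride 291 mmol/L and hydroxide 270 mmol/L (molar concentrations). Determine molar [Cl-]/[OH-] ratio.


Threshold parameter = [Cl-] / [OH-] (molar basis; both in mmol/L, so units cancel)
Ratio = 291 / 270 = 1.08

1.08


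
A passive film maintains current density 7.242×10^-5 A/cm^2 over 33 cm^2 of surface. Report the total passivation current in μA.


I = i_pass * A, then convert A → μA (×10^6)
I = 7.242×10^-5 * 33 * 10^6 = 2389.86 μA

2389.86 μA


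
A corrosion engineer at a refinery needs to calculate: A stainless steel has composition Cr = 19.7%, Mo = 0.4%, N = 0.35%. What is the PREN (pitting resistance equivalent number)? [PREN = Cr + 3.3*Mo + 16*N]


Apply the PREN formula: PREN = Cr + 3.3*Mo + 16*N
PREN = 19.7 + 3.3*0.4 + 16*0.35
PREN = 19.7 + 1.32 + 5.6 = 26.62

26.62


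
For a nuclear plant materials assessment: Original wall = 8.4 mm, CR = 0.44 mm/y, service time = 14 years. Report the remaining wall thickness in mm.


Remaining wall = original − CR × time
t = 8.4 − 0.44*14 = 8.4 − 6.16 = 2.24 mm

2.24 mm


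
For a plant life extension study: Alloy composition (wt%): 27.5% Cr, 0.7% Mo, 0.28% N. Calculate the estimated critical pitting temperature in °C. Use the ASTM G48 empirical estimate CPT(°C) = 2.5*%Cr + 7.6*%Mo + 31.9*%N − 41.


Apply the ASTM G48 empirical CPT estimate: CPT(°C) = 2.5*%Cr + 7.6*%Mo + 31.9*%N − 41
2.5*27.5 = 68.75; 7.6*0.7 = 5.32; 31.9*0.28 = 8.932
CPT = 68.75 + 5.32 + 8.932 − 41 = 42.002 °C
Rounded to 0.1 °C: CPT ≈ 42.0 °C

42.0 °C


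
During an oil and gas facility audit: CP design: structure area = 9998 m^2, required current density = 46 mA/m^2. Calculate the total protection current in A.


I = area * current density, then convert mA → A (÷1000)
I = 9998 * 46 / 1000 = 459.91 A

459.91 A


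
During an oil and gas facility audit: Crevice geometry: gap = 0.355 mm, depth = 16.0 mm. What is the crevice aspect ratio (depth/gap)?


Aspect ratio = depth / gap
Ratio = 16.0 / 0.355 = 45.1

45.1


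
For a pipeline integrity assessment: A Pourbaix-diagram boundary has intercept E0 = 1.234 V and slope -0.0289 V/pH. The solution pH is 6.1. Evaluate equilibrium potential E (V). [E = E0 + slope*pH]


Apply the Pourbaix line equation: E = E0 + slope*pH
E = 1.234 + (-0.0289)*6.1 = 1.234 + (-0.17629) = 1.05771 V
Rounded to 4 decimal places: E = 1.0577 V

1.0577 V


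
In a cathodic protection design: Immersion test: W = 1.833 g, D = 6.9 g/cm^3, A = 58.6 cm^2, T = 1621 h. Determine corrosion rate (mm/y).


Apply the mm/y weight-loss relation: CR = 87600 * W / (D * A * T)
Numerator: 87600 * 1.833 = 160570.8
Denominator: 6.9 * 58.6 * 1621 = 655435.14
CR = 160570.8 / 655435.14 = 0.244984 mm/y

0.244984 mm/y


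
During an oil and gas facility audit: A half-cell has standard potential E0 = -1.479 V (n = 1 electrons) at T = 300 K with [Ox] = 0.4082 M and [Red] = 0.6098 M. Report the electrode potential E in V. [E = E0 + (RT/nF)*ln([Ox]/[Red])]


Apply the Nernst equation: E = E0 + (RT/nF)*ln([Ox]/[Red])
Step 1: RT/nF = 8.314*300/(1*96485) = 0.02585065 V
Step 2: [Ox]/[Red] = 0.4082/0.6098 = 0.6694
Step 3: ln(0.6694) = -0.401373
Step 4: correction = 0.02585065 * -0.401373 = -0.01 V
E = -1.479 + -0.01 = -1.489 V

-1.489 V


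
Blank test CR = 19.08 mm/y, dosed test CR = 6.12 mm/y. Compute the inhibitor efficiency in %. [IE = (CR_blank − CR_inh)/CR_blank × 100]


Apply the inhibitor-efficiency definition: IE = (CR_blank − CR_inh)/CR_blank × 100
IE = (19.08 − 6.12) / 19.08 × 100
IE = 12.96 / 19.08 × 100 = 67.9 %

67.9 %


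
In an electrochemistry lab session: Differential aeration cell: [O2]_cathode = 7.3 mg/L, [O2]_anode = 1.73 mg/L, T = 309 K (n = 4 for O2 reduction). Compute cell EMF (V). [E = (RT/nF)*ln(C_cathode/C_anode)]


Apply the Nernst concentration-cell relation: E = (RT/nF)*ln(C_cathode/C_anode)
RT/nF = 8.314*309/(4*96485) = 0.00665654 V
ln(7.3/1.73) = 1.43975
E = 0.00665654 * 1.43975 = 0.00958 V

0.00958 V
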